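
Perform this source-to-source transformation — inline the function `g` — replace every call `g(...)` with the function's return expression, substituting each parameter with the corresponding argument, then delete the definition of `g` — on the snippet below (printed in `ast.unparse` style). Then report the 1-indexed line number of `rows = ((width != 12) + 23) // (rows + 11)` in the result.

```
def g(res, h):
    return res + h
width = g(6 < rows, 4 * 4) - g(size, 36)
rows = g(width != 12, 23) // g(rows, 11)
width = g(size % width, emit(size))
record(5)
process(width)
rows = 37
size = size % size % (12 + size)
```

2

Transformed code:
width = (6 < rows) + 4 * 4 - (size + 36)
rows = ((width != 12) + 23) // (rows + 11)
width = size % width + emit(size)
record(5)
process(width)
rows = 37
size = size % size % (12 + size)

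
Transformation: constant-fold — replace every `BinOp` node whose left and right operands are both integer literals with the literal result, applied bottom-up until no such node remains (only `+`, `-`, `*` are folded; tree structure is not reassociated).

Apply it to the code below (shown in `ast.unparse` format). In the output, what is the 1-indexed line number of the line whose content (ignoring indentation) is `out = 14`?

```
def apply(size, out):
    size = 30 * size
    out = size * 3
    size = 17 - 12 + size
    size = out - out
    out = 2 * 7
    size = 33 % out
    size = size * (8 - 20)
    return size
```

6

Transformed code:
def apply(size, out):
    size = 30 * size
    out = size * 3
    size = 5 + size
    size = out - out
    out = 14
    size = 33 % out
    size = size * -12
    return size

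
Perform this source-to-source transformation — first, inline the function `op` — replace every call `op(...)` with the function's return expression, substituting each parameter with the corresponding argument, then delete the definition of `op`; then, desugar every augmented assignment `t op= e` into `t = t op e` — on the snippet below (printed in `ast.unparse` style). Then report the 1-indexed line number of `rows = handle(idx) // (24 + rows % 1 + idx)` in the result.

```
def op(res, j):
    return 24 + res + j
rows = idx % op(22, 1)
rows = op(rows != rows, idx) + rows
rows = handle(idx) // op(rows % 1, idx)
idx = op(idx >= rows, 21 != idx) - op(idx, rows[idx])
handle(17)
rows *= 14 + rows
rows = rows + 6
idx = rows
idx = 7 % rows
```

Transformed code:
rows = idx % (24 + 22 + 1)
rows = 24 + (rows != rows) + idx + rows
rows = handle(idx) // (24 + rows % 1 + idx)
idx = 24 + (idx >= rows) + (21 != idx) - (24 + idx + rows[idx])
handle(17)
rows = rows * (14 + rows)
rows = rows + 6
idx = rows
idx = 7 % rows

3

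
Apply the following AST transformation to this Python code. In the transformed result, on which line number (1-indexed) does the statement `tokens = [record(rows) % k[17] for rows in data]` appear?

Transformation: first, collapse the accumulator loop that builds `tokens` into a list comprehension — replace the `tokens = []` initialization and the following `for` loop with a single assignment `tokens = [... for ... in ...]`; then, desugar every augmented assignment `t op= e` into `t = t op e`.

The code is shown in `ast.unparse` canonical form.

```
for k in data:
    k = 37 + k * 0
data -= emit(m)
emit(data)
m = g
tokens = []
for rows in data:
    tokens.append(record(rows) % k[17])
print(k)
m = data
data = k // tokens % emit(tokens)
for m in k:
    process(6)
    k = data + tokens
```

Transformed code:
for k in data:
    k = 37 + k * 0
data = data - emit(m)
emit(data)
m = g
tokens = [record(rows) % k[17] for rows in data]
print(k)
m = data
data = k // tokens % emit(tokens)
for m in k:
    process(6)
    k = data + tokens

6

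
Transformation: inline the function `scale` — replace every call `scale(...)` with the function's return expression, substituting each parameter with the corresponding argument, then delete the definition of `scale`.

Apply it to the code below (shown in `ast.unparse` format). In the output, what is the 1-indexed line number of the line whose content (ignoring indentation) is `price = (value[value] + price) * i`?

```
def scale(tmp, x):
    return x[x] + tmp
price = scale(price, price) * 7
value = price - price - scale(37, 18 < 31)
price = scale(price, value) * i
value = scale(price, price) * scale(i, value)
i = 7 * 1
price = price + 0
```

3

Transformed code:
price = (price[price] + price) * 7
value = price - price - ((18 < 31)[18 < 31] + 37)
price = (value[value] + price) * i
value = (price[price] + price) * (value[value] + i)
i = 7 * 1
price = price + 0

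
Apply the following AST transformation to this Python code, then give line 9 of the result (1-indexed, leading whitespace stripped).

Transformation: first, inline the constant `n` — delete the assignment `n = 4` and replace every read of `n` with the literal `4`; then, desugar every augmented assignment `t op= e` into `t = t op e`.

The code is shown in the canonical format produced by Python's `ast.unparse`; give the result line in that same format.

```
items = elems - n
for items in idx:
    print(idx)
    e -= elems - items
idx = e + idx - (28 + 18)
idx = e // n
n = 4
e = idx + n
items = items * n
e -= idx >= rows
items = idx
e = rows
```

Transformed code:
items = elems - 4
for items in idx:
    print(idx)
    e = e - (elems - items)
idx = e + idx - (28 + 18)
idx = e // 4
e = idx + 4
items = items * 4
e = e - (idx >= rows)
items = idx
e = rows

e = e - (idx >= rows)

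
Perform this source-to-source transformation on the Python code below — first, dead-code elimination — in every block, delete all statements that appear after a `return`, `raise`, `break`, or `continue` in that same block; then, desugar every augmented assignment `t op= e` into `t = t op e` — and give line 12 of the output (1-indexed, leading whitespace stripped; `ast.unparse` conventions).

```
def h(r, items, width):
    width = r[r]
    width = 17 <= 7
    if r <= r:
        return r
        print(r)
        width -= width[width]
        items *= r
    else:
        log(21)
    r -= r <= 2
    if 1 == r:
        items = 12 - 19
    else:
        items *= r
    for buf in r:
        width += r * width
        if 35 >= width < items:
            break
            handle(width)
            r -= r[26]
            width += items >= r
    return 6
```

items = items * r

Transformed code:
def h(r, items, width):
    width = r[r]
    width = 17 <= 7
    if r <= r:
        return r
    else:
        log(21)
    r = r - (r <= 2)
    if 1 == r:
        items = 12 - 19
    else:
        items = items * r
    for buf in r:
        width = width + r * width
        if 35 >= width < items:
            break
    return 6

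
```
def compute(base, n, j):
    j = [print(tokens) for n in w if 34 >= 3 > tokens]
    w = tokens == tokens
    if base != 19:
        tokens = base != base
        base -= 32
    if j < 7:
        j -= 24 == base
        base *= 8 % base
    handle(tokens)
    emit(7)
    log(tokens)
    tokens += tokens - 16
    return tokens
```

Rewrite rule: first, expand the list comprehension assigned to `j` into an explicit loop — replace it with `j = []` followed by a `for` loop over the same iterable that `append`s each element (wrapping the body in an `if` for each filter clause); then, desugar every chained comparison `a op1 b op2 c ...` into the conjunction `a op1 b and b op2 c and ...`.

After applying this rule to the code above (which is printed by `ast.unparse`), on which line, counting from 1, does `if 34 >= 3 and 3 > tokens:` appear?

Transformed code:
def compute(base, n, j):
    j = []
    for n in w:
        if 34 >= 3 and 3 > tokens:
            j.append(print(tokens))
    w = tokens == tokens
    if base != 19:
        tokens = base != base
        base -= 32
    if j < 7:
        j -= 24 == base
        base *= 8 % base
    handle(tokens)
    emit(7)
    log(tokens)
    tokens += tokens - 16
    return tokens

4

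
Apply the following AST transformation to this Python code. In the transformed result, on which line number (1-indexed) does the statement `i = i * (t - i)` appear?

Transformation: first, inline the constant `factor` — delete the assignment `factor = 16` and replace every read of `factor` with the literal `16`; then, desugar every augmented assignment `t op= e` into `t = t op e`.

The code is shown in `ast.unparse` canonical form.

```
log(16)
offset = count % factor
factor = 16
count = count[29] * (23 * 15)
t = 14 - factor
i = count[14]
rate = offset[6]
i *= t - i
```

7

Transformed code:
log(16)
offset = count % 16
count = count[29] * (23 * 15)
t = 14 - 16
i = count[14]
rate = offset[6]
i = i * (t - i)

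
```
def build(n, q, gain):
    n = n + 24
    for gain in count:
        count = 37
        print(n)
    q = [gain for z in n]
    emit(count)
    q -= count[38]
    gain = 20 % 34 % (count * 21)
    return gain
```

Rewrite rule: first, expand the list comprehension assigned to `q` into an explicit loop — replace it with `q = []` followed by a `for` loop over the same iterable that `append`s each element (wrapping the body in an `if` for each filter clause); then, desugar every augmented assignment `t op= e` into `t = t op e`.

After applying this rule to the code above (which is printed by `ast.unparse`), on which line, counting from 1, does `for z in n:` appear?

Transformed code:
def build(n, q, gain):
    n = n + 24
    for gain in count:
        count = 37
        print(n)
    q = []
    for z in n:
        q.append(gain)
    emit(count)
    q = q - count[38]
    gain = 20 % 34 % (count * 21)
    return gain

7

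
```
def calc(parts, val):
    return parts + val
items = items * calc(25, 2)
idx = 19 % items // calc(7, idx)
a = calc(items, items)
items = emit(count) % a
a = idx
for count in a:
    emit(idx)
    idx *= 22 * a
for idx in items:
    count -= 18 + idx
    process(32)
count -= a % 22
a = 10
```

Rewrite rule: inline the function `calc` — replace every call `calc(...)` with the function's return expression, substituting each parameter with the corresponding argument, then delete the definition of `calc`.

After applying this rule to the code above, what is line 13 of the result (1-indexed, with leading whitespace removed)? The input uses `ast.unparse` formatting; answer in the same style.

Transformed code:
items = items * (25 + 2)
idx = 19 % items // (7 + idx)
a = items + items
items = emit(count) % a
a = idx
for count in a:
    emit(idx)
    idx *= 22 * a
for idx in items:
    count -= 18 + idx
    process(32)
count -= a % 22
a = 10

a = 10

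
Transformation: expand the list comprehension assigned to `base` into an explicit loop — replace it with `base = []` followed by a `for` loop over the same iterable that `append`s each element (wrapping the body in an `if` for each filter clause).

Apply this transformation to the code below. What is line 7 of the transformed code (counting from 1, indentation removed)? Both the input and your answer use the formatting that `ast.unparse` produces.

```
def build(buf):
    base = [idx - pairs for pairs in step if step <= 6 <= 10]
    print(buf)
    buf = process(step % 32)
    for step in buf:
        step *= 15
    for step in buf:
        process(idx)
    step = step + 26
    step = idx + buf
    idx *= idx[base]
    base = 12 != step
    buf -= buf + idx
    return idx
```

Transformed code:
def build(buf):
    base = []
    for pairs in step:
        if step <= 6 <= 10:
            base.append(idx - pairs)
    print(buf)
    buf = process(step % 32)
    for step in buf:
        step *= 15
    for step in buf:
        process(idx)
    step = step + 26
    step = idx + buf
    idx *= idx[base]
    base = 12 != step
    buf -= buf + idx
    return idx

buf = process(step % 32)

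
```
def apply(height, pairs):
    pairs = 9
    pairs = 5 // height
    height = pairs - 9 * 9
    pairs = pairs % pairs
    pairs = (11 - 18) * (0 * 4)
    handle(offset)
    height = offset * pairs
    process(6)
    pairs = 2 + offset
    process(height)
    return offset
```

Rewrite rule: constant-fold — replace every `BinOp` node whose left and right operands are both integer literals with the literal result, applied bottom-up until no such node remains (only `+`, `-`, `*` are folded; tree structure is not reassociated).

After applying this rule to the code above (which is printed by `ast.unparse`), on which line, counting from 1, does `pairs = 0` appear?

6

Transformed code:
def apply(height, pairs):
    pairs = 9
    pairs = 5 // height
    height = pairs - 81
    pairs = pairs % pairs
    pairs = 0
    handle(offset)
    height = offset * pairs
    process(6)
    pairs = 2 + offset
    process(height)
    return offset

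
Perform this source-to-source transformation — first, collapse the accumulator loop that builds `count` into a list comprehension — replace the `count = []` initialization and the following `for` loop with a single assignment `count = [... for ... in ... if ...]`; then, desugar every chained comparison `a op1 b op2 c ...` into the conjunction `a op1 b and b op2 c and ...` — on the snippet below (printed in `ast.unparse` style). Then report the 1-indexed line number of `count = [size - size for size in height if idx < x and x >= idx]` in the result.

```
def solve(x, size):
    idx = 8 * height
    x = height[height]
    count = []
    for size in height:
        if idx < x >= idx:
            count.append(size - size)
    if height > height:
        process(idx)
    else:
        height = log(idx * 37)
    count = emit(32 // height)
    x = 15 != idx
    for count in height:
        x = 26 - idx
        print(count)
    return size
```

4

Transformed code:
def solve(x, size):
    idx = 8 * height
    x = height[height]
    count = [size - size for size in height if idx < x and x >= idx]
    if height > height:
        process(idx)
    else:
        height = log(idx * 37)
    count = emit(32 // height)
    x = 15 != idx
    for count in height:
        x = 26 - idx
        print(count)
    return size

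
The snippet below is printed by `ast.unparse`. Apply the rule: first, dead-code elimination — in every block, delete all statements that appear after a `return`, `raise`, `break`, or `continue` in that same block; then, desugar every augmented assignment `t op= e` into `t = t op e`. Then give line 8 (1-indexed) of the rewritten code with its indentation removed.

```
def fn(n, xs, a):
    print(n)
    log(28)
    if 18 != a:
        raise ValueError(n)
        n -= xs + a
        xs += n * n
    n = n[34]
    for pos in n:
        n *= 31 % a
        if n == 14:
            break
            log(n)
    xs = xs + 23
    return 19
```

n = n * (31 % a)

Transformed code:
def fn(n, xs, a):
    print(n)
    log(28)
    if 18 != a:
        raise ValueError(n)
    n = n[34]
    for pos in n:
        n = n * (31 % a)
        if n == 14:
            break
    xs = xs + 23
    return 19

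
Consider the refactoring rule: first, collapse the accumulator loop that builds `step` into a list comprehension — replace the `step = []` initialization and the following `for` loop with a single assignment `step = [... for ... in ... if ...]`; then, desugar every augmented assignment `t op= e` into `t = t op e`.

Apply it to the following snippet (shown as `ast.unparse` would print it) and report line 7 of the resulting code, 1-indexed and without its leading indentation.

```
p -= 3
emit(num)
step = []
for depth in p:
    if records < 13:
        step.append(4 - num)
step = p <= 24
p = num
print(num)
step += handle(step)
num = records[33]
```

Transformed code:
p = p - 3
emit(num)
step = [4 - num for depth in p if records < 13]
step = p <= 24
p = num
print(num)
step = step + handle(step)
num = records[33]

step = step + handle(step)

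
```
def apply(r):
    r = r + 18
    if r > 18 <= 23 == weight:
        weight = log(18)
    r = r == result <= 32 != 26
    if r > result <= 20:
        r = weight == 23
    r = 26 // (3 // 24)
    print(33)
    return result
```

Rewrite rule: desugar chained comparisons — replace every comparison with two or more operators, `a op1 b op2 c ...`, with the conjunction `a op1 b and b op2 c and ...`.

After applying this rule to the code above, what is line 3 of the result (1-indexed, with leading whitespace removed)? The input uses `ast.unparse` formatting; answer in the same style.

if r > 18 and 18 <= 23 and (23 == weight):

Transformed code:
def apply(r):
    r = r + 18
    if r > 18 and 18 <= 23 and (23 == weight):
        weight = log(18)
    r = r == result and result <= 32 and (32 != 26)
    if r > result and result <= 20:
        r = weight == 23
    r = 26 // (3 // 24)
    print(33)
    return result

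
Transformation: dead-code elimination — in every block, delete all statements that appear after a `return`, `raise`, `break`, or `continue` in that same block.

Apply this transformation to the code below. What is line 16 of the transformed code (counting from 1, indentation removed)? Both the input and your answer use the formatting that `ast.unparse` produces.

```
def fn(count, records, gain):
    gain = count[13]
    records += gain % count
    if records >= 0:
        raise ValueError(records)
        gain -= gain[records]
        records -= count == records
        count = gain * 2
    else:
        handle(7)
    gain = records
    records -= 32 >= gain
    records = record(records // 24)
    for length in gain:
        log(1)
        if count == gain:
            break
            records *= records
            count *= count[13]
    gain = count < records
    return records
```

return records

Transformed code:
def fn(count, records, gain):
    gain = count[13]
    records += gain % count
    if records >= 0:
        raise ValueError(records)
    else:
        handle(7)
    gain = records
    records -= 32 >= gain
    records = record(records // 24)
    for length in gain:
        log(1)
        if count == gain:
            break
    gain = count < records
    return records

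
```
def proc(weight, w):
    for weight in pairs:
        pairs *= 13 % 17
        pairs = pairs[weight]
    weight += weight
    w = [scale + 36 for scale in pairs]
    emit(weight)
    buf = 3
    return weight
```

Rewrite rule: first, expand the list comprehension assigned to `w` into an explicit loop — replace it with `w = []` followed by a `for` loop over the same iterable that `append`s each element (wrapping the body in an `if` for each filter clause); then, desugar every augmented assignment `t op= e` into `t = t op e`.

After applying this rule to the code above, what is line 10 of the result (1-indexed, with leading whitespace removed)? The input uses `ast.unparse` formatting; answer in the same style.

Transformed code:
def proc(weight, w):
    for weight in pairs:
        pairs = pairs * (13 % 17)
        pairs = pairs[weight]
    weight = weight + weight
    w = []
    for scale in pairs:
        w.append(scale + 36)
    emit(weight)
    buf = 3
    return weight

buf = 3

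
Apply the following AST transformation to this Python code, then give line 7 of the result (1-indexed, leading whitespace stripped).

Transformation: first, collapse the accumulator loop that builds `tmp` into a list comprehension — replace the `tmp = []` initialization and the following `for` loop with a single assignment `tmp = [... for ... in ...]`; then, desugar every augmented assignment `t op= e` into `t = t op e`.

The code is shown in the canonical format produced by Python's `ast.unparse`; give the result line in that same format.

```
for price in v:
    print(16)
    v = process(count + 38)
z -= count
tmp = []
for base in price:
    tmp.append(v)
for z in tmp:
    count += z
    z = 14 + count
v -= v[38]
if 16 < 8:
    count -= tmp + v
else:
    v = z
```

count = count + z

Transformed code:
for price in v:
    print(16)
    v = process(count + 38)
z = z - count
tmp = [v for base in price]
for z in tmp:
    count = count + z
    z = 14 + count
v = v - v[38]
if 16 < 8:
    count = count - (tmp + v)
else:
    v = z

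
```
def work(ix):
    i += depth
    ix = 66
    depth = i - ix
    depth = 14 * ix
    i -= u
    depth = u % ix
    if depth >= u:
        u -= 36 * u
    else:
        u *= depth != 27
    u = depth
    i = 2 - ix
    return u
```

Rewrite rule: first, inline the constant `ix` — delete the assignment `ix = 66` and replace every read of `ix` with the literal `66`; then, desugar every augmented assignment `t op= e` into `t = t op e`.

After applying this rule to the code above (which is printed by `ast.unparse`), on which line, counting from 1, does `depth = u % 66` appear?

Transformed code:
def work(ix):
    i = i + depth
    depth = i - 66
    depth = 14 * 66
    i = i - u
    depth = u % 66
    if depth >= u:
        u = u - 36 * u
    else:
        u = u * (depth != 27)
    u = depth
    i = 2 - 66
    return u

6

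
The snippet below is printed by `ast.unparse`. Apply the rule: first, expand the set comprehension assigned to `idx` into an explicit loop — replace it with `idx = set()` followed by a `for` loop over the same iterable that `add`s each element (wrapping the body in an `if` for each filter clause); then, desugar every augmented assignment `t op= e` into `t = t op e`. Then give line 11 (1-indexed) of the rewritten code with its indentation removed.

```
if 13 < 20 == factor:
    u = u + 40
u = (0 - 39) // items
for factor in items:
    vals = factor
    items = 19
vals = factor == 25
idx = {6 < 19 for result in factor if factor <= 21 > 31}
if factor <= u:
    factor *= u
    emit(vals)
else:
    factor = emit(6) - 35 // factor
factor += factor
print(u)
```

idx.add(6 < 19)

Transformed code:
if 13 < 20 == factor:
    u = u + 40
u = (0 - 39) // items
for factor in items:
    vals = factor
    items = 19
vals = factor == 25
idx = set()
for result in factor:
    if factor <= 21 > 31:
        idx.add(6 < 19)
if factor <= u:
    factor = factor * u
    emit(vals)
else:
    factor = emit(6) - 35 // factor
factor = factor + factor
print(u)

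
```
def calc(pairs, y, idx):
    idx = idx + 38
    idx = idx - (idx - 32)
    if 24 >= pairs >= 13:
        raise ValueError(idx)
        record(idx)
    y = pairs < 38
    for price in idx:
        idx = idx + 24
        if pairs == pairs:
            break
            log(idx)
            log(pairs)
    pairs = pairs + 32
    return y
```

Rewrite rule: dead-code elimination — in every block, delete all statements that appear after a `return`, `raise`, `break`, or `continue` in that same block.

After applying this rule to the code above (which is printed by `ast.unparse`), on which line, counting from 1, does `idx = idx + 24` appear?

8

Transformed code:
def calc(pairs, y, idx):
    idx = idx + 38
    idx = idx - (idx - 32)
    if 24 >= pairs >= 13:
        raise ValueError(idx)
    y = pairs < 38
    for price in idx:
        idx = idx + 24
        if pairs == pairs:
            break
    pairs = pairs + 32
    return y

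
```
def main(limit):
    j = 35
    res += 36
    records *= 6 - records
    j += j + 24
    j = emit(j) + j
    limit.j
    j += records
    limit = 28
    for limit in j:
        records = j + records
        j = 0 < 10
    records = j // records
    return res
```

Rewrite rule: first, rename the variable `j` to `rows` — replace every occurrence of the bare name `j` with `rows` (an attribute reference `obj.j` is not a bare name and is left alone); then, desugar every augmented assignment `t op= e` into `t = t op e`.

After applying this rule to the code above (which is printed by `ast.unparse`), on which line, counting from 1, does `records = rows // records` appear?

Transformed code:
def main(limit):
    rows = 35
    res = res + 36
    records = records * (6 - records)
    rows = rows + (rows + 24)
    rows = emit(rows) + rows
    limit.j
    rows = rows + records
    limit = 28
    for limit in rows:
        records = rows + records
        rows = 0 < 10
    records = rows // records
    return res

13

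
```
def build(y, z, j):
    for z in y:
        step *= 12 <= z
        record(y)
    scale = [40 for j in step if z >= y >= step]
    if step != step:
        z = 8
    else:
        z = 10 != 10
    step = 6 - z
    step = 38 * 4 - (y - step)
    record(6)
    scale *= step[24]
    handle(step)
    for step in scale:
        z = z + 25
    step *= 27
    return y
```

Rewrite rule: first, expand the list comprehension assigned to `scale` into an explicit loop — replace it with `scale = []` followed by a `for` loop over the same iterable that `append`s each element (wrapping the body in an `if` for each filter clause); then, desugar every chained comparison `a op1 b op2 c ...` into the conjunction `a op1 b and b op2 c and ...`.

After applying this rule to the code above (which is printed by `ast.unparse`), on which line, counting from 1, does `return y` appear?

21

Transformed code:
def build(y, z, j):
    for z in y:
        step *= 12 <= z
        record(y)
    scale = []
    for j in step:
        if z >= y and y >= step:
            scale.append(40)
    if step != step:
        z = 8
    else:
        z = 10 != 10
    step = 6 - z
    step = 38 * 4 - (y - step)
    record(6)
    scale *= step[24]
    handle(step)
    for step in scale:
        z = z + 25
    step *= 27
    return y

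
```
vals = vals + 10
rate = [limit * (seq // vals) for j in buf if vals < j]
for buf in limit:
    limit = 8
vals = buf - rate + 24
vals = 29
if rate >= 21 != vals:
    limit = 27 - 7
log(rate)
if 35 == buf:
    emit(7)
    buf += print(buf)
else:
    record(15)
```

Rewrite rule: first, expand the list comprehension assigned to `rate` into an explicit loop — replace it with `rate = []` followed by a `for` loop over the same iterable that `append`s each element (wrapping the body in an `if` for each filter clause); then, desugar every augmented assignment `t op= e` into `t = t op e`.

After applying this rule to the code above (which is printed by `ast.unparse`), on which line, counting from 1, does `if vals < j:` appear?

4

Transformed code:
vals = vals + 10
rate = []
for j in buf:
    if vals < j:
        rate.append(limit * (seq // vals))
for buf in limit:
    limit = 8
vals = buf - rate + 24
vals = 29
if rate >= 21 != vals:
    limit = 27 - 7
log(rate)
if 35 == buf:
    emit(7)
    buf = buf + print(buf)
else:
    record(15)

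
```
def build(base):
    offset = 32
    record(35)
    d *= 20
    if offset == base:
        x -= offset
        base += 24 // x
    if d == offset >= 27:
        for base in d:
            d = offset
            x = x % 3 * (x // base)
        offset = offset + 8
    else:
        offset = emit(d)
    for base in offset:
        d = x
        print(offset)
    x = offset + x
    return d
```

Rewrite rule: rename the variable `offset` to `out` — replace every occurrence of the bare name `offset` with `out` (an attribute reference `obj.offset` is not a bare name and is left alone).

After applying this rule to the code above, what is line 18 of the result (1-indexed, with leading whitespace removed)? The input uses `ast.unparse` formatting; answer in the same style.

Transformed code:
def build(base):
    out = 32
    record(35)
    d *= 20
    if out == base:
        x -= out
        base += 24 // x
    if d == out >= 27:
        for base in d:
            d = out
            x = x % 3 * (x // base)
        out = out + 8
    else:
        out = emit(d)
    for base in out:
        d = x
        print(out)
    x = out + x
    return d

x = out + x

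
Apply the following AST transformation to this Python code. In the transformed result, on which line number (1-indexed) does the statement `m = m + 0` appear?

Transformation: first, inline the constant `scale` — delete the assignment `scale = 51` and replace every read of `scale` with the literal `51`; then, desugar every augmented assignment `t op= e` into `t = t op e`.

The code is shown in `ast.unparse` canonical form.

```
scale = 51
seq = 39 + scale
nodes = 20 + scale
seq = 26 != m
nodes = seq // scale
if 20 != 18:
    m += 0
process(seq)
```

Transformed code:
seq = 39 + 51
nodes = 20 + 51
seq = 26 != m
nodes = seq // 51
if 20 != 18:
    m = m + 0
process(seq)

6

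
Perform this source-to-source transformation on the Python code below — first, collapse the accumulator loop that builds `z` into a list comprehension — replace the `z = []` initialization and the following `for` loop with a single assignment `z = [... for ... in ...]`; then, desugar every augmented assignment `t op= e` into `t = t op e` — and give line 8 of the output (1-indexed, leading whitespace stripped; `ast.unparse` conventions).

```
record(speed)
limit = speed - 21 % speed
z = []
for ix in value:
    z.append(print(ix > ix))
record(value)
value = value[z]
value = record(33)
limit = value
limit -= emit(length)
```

limit = limit - emit(length)

Transformed code:
record(speed)
limit = speed - 21 % speed
z = [print(ix > ix) for ix in value]
record(value)
value = value[z]
value = record(33)
limit = value
limit = limit - emit(length)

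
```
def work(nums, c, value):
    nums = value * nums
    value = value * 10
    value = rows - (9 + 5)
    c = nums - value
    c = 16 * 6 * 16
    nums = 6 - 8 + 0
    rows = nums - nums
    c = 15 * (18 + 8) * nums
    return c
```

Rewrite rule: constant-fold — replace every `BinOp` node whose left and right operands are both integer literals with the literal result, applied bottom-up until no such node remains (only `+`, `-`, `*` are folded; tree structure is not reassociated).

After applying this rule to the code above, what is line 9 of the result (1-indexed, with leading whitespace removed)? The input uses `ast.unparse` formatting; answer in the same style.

c = 390 * nums

Transformed code:
def work(nums, c, value):
    nums = value * nums
    value = value * 10
    value = rows - 14
    c = nums - value
    c = 1536
    nums = -2
    rows = nums - nums
    c = 390 * nums
    return c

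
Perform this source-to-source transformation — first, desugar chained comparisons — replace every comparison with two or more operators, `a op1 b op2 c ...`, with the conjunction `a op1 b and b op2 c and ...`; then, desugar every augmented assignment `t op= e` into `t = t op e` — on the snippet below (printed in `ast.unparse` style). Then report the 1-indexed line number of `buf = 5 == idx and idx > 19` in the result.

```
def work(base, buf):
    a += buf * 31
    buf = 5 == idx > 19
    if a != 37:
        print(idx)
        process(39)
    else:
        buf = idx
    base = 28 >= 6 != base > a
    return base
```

3

Transformed code:
def work(base, buf):
    a = a + buf * 31
    buf = 5 == idx and idx > 19
    if a != 37:
        print(idx)
        process(39)
    else:
        buf = idx
    base = 28 >= 6 and 6 != base and (base > a)
    return base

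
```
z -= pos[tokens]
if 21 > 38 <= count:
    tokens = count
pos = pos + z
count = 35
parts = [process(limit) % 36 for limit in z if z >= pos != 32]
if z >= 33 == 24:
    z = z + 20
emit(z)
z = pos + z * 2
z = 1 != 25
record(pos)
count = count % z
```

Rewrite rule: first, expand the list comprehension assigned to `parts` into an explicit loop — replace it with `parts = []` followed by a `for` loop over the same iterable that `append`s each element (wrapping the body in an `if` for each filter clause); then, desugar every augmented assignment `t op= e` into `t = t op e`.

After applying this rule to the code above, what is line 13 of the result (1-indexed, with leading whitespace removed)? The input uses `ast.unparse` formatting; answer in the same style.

Transformed code:
z = z - pos[tokens]
if 21 > 38 <= count:
    tokens = count
pos = pos + z
count = 35
parts = []
for limit in z:
    if z >= pos != 32:
        parts.append(process(limit) % 36)
if z >= 33 == 24:
    z = z + 20
emit(z)
z = pos + z * 2
z = 1 != 25
record(pos)
count = count % z

z = pos + z * 2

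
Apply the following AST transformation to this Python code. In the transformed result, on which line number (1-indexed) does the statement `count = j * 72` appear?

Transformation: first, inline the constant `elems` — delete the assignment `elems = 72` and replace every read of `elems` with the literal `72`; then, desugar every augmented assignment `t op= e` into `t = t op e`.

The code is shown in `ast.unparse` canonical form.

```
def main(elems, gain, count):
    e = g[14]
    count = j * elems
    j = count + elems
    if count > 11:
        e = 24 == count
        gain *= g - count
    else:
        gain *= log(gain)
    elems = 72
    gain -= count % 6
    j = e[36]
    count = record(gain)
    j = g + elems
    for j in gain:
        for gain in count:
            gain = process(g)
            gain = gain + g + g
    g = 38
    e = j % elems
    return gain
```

3

Transformed code:
def main(elems, gain, count):
    e = g[14]
    count = j * 72
    j = count + 72
    if count > 11:
        e = 24 == count
        gain = gain * (g - count)
    else:
        gain = gain * log(gain)
    gain = gain - count % 6
    j = e[36]
    count = record(gain)
    j = g + 72
    for j in gain:
        for gain in count:
            gain = process(g)
            gain = gain + g + g
    g = 38
    e = j % 72
    return gain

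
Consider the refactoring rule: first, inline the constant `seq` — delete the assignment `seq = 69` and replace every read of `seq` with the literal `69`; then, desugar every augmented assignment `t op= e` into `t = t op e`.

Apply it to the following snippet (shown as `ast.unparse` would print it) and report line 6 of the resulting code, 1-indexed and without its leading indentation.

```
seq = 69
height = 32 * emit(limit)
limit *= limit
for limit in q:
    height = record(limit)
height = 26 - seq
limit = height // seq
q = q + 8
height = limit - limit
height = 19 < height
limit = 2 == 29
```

Transformed code:
height = 32 * emit(limit)
limit = limit * limit
for limit in q:
    height = record(limit)
height = 26 - 69
limit = height // 69
q = q + 8
height = limit - limit
height = 19 < height
limit = 2 == 29

limit = height // 69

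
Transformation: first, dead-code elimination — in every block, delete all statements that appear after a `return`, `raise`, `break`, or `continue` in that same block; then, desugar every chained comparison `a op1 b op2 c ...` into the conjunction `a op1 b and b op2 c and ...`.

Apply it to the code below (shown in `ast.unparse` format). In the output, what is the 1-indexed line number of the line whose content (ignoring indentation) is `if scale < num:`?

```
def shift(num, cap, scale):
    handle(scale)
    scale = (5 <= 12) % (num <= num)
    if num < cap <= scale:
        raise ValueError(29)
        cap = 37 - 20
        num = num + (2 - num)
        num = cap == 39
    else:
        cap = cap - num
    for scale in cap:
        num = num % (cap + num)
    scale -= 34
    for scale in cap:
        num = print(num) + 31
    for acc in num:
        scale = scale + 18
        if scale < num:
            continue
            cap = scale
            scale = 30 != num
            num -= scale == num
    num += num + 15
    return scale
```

Transformed code:
def shift(num, cap, scale):
    handle(scale)
    scale = (5 <= 12) % (num <= num)
    if num < cap and cap <= scale:
        raise ValueError(29)
    else:
        cap = cap - num
    for scale in cap:
        num = num % (cap + num)
    scale -= 34
    for scale in cap:
        num = print(num) + 31
    for acc in num:
        scale = scale + 18
        if scale < num:
            continue
    num += num + 15
    return scale

15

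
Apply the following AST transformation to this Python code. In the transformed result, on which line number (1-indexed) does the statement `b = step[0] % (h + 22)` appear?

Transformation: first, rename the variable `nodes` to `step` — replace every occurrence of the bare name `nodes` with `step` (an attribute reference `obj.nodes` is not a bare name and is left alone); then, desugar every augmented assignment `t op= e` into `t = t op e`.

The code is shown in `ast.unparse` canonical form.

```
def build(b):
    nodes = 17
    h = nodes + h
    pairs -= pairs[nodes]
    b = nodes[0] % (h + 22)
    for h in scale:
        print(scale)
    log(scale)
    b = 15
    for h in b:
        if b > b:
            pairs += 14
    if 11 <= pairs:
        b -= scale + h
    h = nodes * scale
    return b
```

Transformed code:
def build(b):
    step = 17
    h = step + h
    pairs = pairs - pairs[step]
    b = step[0] % (h + 22)
    for h in scale:
        print(scale)
    log(scale)
    b = 15
    for h in b:
        if b > b:
            pairs = pairs + 14
    if 11 <= pairs:
        b = b - (scale + h)
    h = step * scale
    return b

5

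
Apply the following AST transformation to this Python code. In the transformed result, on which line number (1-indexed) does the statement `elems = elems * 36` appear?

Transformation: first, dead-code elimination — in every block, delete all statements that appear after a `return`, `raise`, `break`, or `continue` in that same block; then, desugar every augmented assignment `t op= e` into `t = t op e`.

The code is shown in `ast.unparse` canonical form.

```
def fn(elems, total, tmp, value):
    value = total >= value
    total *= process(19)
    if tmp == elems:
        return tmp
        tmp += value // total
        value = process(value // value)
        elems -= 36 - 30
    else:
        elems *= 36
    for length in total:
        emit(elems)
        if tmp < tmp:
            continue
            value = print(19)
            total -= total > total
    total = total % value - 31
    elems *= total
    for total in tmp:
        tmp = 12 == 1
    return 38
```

7

Transformed code:
def fn(elems, total, tmp, value):
    value = total >= value
    total = total * process(19)
    if tmp == elems:
        return tmp
    else:
        elems = elems * 36
    for length in total:
        emit(elems)
        if tmp < tmp:
            continue
    total = total % value - 31
    elems = elems * total
    for total in tmp:
        tmp = 12 == 1
    return 38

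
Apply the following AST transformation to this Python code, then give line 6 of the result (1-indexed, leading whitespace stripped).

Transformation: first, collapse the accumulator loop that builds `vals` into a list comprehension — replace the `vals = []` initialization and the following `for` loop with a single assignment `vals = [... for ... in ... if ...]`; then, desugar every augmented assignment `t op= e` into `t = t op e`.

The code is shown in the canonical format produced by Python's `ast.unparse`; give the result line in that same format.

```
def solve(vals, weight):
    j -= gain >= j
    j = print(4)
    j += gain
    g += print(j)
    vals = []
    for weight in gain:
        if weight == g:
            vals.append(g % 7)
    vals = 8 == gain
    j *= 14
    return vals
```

vals = [g % 7 for weight in gain if weight == g]

Transformed code:
def solve(vals, weight):
    j = j - (gain >= j)
    j = print(4)
    j = j + gain
    g = g + print(j)
    vals = [g % 7 for weight in gain if weight == g]
    vals = 8 == gain
    j = j * 14
    return vals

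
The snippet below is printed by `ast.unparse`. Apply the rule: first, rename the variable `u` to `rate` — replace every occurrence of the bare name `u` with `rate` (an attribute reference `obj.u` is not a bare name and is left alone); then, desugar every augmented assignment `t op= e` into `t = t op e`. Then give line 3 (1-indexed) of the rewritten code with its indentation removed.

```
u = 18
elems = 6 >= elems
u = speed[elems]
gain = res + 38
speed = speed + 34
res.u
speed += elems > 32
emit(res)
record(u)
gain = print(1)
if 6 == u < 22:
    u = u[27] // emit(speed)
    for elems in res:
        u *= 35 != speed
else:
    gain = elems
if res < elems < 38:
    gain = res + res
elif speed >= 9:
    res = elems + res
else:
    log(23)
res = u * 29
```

Transformed code:
rate = 18
elems = 6 >= elems
rate = speed[elems]
gain = res + 38
speed = speed + 34
res.u
speed = speed + (elems > 32)
emit(res)
record(rate)
gain = print(1)
if 6 == rate < 22:
    rate = rate[27] // emit(speed)
    for elems in res:
        rate = rate * (35 != speed)
else:
    gain = elems
if res < elems < 38:
    gain = res + res
elif speed >= 9:
    res = elems + res
else:
    log(23)
res = rate * 29

rate = speed[elems]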